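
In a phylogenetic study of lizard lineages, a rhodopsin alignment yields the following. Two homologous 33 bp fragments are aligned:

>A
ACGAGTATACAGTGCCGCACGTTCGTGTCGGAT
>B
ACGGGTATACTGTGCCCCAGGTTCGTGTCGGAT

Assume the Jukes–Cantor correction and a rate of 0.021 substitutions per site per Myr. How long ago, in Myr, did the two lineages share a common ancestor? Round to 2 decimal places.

3.15

The sequences differ at 4 of 33 sites (4, 11, 17, 20), so p = 4/33 ≈ 0.121212.
d = −(3/4) ln(1 − 4p/3) = −0.75 ln(1 − 0.161616) = −0.75 ln(0.838384)
  = −0.75 × (-0.176279) = 0.132209 substitutions/site.
Under a molecular clock d = 2μt, so t = d/(2μ) = 0.132209 / (2 × 0.021) = 3.15 Myr.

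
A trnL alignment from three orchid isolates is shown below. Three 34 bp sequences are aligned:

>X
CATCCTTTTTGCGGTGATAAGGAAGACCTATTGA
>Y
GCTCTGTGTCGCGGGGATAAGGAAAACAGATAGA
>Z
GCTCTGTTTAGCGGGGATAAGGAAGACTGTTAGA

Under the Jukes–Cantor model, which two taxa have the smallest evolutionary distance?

Y and Z

X–Y: 11/34 differ, p = 0.324, d = 0.423.
X–Z: 10/34 differ, p = 0.294, d = 0.373.
Y–Z: 5/34 differ, p = 0.147, d = 0.164.
The smallest distance is between Y and Z.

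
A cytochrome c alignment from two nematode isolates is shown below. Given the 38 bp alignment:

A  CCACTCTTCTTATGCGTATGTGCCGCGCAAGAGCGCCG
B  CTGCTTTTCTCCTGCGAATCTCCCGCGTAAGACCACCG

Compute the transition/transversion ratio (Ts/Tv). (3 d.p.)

Transitions are A↔G and C↔T; transversions are all other mismatches.
Transitions: 6. Transversions: 5.
R = 6/5 = 1.200.

1.200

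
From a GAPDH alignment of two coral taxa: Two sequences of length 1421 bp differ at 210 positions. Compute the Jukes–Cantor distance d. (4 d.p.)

0.1646

p = 210/1421 ≈ 0.147783.
d = −(3/4) ln(1 − 4p/3) = −0.75 ln(1 − 0.197044) = −0.75 ln(0.802956)
  = −0.75 × (-0.219455) = 0.164591 substitutions/site.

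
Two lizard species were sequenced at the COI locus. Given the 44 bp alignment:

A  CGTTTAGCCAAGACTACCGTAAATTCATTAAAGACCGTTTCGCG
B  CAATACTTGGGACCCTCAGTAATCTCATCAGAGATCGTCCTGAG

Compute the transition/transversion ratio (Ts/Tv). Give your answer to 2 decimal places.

1.30

Transitions are A↔G and C↔T; transversions are all other mismatches.
Transitions: 13. Transversions: 10.
R = 13/10 = 1.30.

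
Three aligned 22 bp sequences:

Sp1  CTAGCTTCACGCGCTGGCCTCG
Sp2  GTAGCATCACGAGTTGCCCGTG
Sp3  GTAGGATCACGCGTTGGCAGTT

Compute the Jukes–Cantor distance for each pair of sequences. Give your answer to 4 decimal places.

d(Sp1,Sp2) = 0.4141, d(Sp1,Sp3) = 0.4975, d(Sp2,Sp3) = 0.2708

Sp1–Sp2: 7/22 sites differ → p ≈ 0.318182, d = −0.75 ln(1 − 0.424243) = 0.414052 ≈ 0.4141.
Sp1–Sp3: 8/22 sites differ → p ≈ 0.363636, d = −0.75 ln(1 − 0.484848) = 0.497470 ≈ 0.4975.
Sp2–Sp3: 5/22 sites differ → p ≈ 0.227273, d = −0.75 ln(1 − 0.303031) = 0.270761 ≈ 0.2708.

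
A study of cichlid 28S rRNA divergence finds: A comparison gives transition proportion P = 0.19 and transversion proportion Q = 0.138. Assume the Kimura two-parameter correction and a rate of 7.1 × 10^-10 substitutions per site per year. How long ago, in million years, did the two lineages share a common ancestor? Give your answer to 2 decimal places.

313.84

Under the Kimura two-parameter model, d = −½ ln(1 − 2P − Q) − ¼ ln(1 − 2Q).
1 − 2P − Q = 0.482, giving −½ ln(0.482) = 0.364906.
1 − 2Q = 0.724, giving −¼ ln(0.724) = 0.080741.
d = 0.364906 + 0.080741 = 0.445647.
Under a molecular clock d = 2μt, so t = d/(2μ) = 0.445647 / (2 × 7.1 × 10^-10) = 313.84 million years.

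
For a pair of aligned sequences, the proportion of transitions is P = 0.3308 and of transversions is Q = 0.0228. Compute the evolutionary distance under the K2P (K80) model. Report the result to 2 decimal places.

0.59

Under the Kimura two-parameter model, d = −½ ln(1 − 2P − Q) − ¼ ln(1 − 2Q).
1 − 2P − Q = 0.3156, giving −½ ln(0.3156) = 0.576640.
1 − 2Q = 0.9544, giving −¼ ln(0.9544) = 0.011668.
d = 0.576640 + 0.011668 = 0.588308.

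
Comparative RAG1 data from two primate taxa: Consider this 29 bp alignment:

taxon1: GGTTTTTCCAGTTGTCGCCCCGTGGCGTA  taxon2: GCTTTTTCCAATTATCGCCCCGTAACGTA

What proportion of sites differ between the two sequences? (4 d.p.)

0.1724

The sequences differ at 5 of 29 positions (sites 2, 11, 14, 24, 25).
p = 5/29 = 0.172413… ≈ 0.1724 (to 4 d.p.).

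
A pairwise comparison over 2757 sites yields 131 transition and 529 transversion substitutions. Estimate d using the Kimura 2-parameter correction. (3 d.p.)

P = 131/2757 ≈ 0.047515 and Q = 529/2757 ≈ 0.191875.
Under the Kimura two-parameter model, d = −½ ln(1 − 2P − Q) − ¼ ln(1 − 2Q).
1 − 2P − Q = 0.713095, giving −½ ln(0.713095) = 0.169070.
1 − 2Q = 0.61625, giving −¼ ln(0.61625) = 0.121026.
d = 0.169070 + 0.121026 = 0.290096.

0.290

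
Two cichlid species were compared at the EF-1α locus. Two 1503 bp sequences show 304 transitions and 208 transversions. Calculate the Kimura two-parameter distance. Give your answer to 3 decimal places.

0.472

P = 304/1503 ≈ 0.202262 and Q = 208/1503 ≈ 0.13839.
Under the Kimura two-parameter model, d = −½ ln(1 − 2P − Q) − ¼ ln(1 − 2Q).
1 − 2P − Q = 0.457086, giving −½ ln(0.457086) = 0.391442.
1 − 2Q = 0.72322, giving −¼ ln(0.72322) = 0.081010.
d = 0.391442 + 0.081010 = 0.472452.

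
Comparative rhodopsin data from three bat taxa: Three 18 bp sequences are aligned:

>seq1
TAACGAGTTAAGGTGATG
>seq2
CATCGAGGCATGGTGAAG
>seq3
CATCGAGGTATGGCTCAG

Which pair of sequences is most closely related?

seq2 and seq3

seq1–seq2: 6/18 differ, p = 0.333, d = 0.441.
seq1–seq3: 8/18 differ, p = 0.444, d = 0.673.
seq2–seq3: 4/18 differ, p = 0.222, d = 0.264.
The smallest distance is between seq2 and seq3.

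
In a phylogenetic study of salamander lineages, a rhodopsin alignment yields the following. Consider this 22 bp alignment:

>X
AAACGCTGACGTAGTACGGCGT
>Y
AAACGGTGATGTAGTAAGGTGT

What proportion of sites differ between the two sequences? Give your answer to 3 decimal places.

0.182

The sequences differ at 4 of 22 positions (sites 6, 10, 17, 20).
p = 4/22 = 0.181818… ≈ 0.182 (to 3 d.p.).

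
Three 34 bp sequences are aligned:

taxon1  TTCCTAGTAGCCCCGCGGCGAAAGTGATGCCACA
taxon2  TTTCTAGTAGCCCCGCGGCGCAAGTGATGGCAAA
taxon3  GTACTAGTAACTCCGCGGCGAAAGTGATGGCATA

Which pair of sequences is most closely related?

taxon1 and taxon2

taxon1–taxon2: 4/34 differ, p = 0.118, d = 0.128.
taxon1–taxon3: 6/34 differ, p = 0.176, d = 0.201.
taxon2–taxon3: 6/34 differ, p = 0.176, d = 0.201.
The smallest distance is between taxon1 and taxon2.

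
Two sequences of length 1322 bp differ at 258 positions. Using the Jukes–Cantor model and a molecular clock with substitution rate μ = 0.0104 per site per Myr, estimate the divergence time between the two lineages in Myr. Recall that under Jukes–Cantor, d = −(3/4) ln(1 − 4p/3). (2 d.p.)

p = 258/1322 ≈ 0.195159.
d = −(3/4) ln(1 − 4p/3) = −0.75 ln(1 − 0.260212) = −0.75 ln(0.739788)
  = −0.75 × (-0.301392) = 0.226044 substitutions/site.
Under a molecular clock d = 2μt, so t = d/(2μ) = 0.226044 / (2 × 0.0104) = 10.87 Myr.

10.87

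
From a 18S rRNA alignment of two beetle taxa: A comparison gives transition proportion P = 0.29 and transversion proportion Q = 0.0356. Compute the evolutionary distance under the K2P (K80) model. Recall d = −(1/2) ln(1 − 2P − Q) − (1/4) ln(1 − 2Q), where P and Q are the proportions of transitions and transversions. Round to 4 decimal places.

Under the Kimura two-parameter model, d = −½ ln(1 − 2P − Q) − ¼ ln(1 − 2Q).
1 − 2P − Q = 0.3844, giving −½ ln(0.3844) = 0.478036.
1 − 2Q = 0.9288, giving −¼ ln(0.9288) = 0.018465.
d = 0.478036 + 0.018465 = 0.496501.

0.4965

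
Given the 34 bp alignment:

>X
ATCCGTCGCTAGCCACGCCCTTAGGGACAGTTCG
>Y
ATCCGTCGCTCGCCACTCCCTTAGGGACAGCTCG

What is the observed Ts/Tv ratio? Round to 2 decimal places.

0.50

Transitions are A↔G and C↔T; transversions are all other mismatches.
Transitions: 1. Transversions: 2.
R = 1/2 = 0.50.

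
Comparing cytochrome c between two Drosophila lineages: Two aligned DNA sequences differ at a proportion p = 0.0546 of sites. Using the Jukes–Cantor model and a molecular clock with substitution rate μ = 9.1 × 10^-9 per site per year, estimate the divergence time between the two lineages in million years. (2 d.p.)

d = −(3/4) ln(1 − 4p/3) = −0.75 ln(1 − 0.0728) = −0.75 ln(0.9272)
  = −0.75 × (-0.075586) = 0.056690 substitutions/site.
Under a molecular clock d = 2μt, so t = d/(2μ) = 0.056690 / (2 × 9.1 × 10^-9) = 3.11 million years.

3.11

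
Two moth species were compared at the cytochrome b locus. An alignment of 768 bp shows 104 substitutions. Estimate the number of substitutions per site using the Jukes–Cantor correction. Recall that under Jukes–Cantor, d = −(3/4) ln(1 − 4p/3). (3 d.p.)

0.149

p = 104/768 ≈ 0.135417.
d = −(3/4) ln(1 − 4p/3) = −0.75 ln(1 − 0.180556) = −0.75 ln(0.819444)
  = −0.75 × (-0.199129) = 0.149347 substitutions/site.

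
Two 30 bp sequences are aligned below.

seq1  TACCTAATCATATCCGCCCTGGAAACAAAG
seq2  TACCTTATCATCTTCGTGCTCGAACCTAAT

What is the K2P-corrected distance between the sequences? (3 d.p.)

Of 30 sites, 2 differences are transitions and 7 are transversions, so P = 2/30 ≈ 0.066667 and Q = 7/30 ≈ 0.233333.
Under the Kimura two-parameter model, d = −½ ln(1 − 2P − Q) − ¼ ln(1 − 2Q).
1 − 2P − Q = 0.633333, giving −½ ln(0.633333) = 0.228379.
1 − 2Q = 0.533334, giving −¼ ln(0.533334) = 0.157152.
d = 0.228379 + 0.157152 = 0.385531.

0.386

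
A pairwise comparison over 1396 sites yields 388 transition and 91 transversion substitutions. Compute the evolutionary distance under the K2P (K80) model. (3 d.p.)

0.520

P = 388/1396 ≈ 0.277937 and Q = 91/1396 ≈ 0.065186.
Under the Kimura two-parameter model, d = −½ ln(1 − 2P − Q) − ¼ ln(1 − 2Q).
1 − 2P − Q = 0.37894, giving −½ ln(0.37894) = 0.485189.
1 − 2Q = 0.869628, giving −¼ ln(0.869628) = 0.034922.
d = 0.485189 + 0.034922 = 0.520111.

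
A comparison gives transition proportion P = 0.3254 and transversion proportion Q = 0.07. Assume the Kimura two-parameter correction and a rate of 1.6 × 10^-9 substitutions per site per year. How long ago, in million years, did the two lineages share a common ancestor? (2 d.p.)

211.13

Under the Kimura two-parameter model, d = −½ ln(1 − 2P − Q) − ¼ ln(1 − 2Q).
1 − 2P − Q = 0.2792, giving −½ ln(0.2792) = 0.637913.
1 − 2Q = 0.86, giving −¼ ln(0.86) = 0.037706.
d = 0.637913 + 0.037706 = 0.675619.
Under a molecular clock d = 2μt, so t = d/(2μ) = 0.675619 / (2 × 1.6 × 10^-9) = 211.13 million years.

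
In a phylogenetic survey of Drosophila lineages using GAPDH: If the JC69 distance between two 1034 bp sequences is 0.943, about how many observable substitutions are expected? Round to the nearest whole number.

555

Invert JC69: p = (3/4)(1 − e^(−4d/3)) = 0.75 × (1 − e^(-1.257333)) = 0.75 × (1 − 0.284412) = 0.536691.
Expected differing sites = pL ≈ 0.536691 × 1034 = 554.938494 ≈ 555.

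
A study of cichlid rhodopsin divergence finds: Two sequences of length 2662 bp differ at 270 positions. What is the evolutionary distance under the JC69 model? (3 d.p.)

0.109

p = 270/2662 ≈ 0.101427.
d = −(3/4) ln(1 − 4p/3) = −0.75 ln(1 − 0.135236) = −0.75 ln(0.864764)
  = −0.75 × (-0.145299) = 0.108974 substitutions/site.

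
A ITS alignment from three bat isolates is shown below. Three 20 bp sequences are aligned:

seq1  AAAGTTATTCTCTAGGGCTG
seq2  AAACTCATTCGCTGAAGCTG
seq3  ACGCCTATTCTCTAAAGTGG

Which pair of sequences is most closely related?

seq1 and seq2

seq1–seq2: 6/20 differ, p = 0.300, d = 0.383.
seq1–seq3: 8/20 differ, p = 0.400, d = 0.572.
seq2–seq3: 8/20 differ, p = 0.400, d = 0.572.
The smallest distance is between seq1 and seq2.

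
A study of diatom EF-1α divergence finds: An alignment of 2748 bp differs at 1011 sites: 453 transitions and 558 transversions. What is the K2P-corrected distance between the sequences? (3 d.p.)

0.511

P = 453/2748 ≈ 0.164847 and Q = 558/2748 ≈ 0.203057.
Under the Kimura two-parameter model, d = −½ ln(1 − 2P − Q) − ¼ ln(1 − 2Q).
1 − 2P − Q = 0.467249, giving −½ ln(0.467249) = 0.380446.
1 − 2Q = 0.593886, giving −¼ ln(0.593886) = 0.130267.
d = 0.380446 + 0.130267 = 0.510713.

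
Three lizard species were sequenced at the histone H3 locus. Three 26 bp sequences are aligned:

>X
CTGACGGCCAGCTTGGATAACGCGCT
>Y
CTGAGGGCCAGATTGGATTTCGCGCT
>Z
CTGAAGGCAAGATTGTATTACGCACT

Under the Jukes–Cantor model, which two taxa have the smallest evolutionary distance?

X and Y

X–Y: 4/26 differ, p = 0.154, d = 0.172.
X–Z: 6/26 differ, p = 0.231, d = 0.276.
Y–Z: 5/26 differ, p = 0.192, d = 0.222.
The smallest distance is between X and Y.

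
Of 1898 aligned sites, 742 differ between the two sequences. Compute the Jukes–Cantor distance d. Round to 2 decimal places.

0.55

p = 742/1898 ≈ 0.390938.
d = −(3/4) ln(1 − 4p/3) = −0.75 ln(1 − 0.521251) = −0.75 ln(0.478749)
  = −0.75 × (-0.736579) = 0.552434 substitutions/site.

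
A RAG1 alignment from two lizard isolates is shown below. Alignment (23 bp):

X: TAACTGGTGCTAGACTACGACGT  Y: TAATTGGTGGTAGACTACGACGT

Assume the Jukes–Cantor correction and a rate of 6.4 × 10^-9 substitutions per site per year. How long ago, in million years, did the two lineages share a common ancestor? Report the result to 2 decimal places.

The sequences differ at 2 of 23 sites (4, 10), so p = 2/23 ≈ 0.086957.
d = −(3/4) ln(1 − 4p/3) = −0.75 ln(1 − 0.115943) = −0.75 ln(0.884057)
  = −0.75 × (-0.123234) = 0.092426 substitutions/site.
Under a molecular clock d = 2μt, so t = d/(2μ) = 0.092426 / (2 × 6.4 × 10^-9) = 7.22 million years.

7.22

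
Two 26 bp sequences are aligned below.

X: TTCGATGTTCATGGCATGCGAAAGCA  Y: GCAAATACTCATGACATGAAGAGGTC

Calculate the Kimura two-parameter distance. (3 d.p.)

1.028

Of 26 sites, 9 differences are transitions and 4 are transversions, so P = 9/26 ≈ 0.346154 and Q = 4/26 ≈ 0.153846.
Under the Kimura two-parameter model, d = −½ ln(1 − 2P − Q) − ¼ ln(1 − 2Q).
1 − 2P − Q = 0.153846, giving −½ ln(0.153846) = 0.935902.
1 − 2Q = 0.692308, giving −¼ ln(0.692308) = 0.091931.
d = 0.935902 + 0.091931 = 1.027833.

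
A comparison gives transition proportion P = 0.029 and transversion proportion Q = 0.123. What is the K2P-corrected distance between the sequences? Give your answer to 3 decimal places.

0.170

Under the Kimura two-parameter model, d = −½ ln(1 − 2P − Q) − ¼ ln(1 − 2Q).
1 − 2P − Q = 0.819, giving −½ ln(0.819) = 0.099836.
1 − 2Q = 0.754, giving −¼ ln(0.754) = 0.070591.
d = 0.099836 + 0.070591 = 0.170427.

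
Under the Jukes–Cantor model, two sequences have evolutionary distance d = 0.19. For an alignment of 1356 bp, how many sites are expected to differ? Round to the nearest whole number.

228

Invert JC69: p = (3/4)(1 − e^(−4d/3)) = 0.75 × (1 − e^(-0.253333)) = 0.75 × (1 − 0.776209) = 0.167843.
Expected differing sites = pL ≈ 0.167843 × 1356 = 227.595108 ≈ 228.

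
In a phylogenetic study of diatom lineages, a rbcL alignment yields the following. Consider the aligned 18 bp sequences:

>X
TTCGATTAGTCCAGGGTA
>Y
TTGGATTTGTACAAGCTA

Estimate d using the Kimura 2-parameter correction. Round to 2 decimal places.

Of 18 sites, 1 differences are transitions and 4 are transversions, so P = 1/18 ≈ 0.055556 and Q = 4/18 ≈ 0.222222.
Under the Kimura two-parameter model, d = −½ ln(1 − 2P − Q) − ¼ ln(1 − 2Q).
1 − 2P − Q = 0.666666, giving −½ ln(0.666666) = 0.202733.
1 − 2Q = 0.555556, giving −¼ ln(0.555556) = 0.146946.
d = 0.202733 + 0.146946 = 0.349679.

0.35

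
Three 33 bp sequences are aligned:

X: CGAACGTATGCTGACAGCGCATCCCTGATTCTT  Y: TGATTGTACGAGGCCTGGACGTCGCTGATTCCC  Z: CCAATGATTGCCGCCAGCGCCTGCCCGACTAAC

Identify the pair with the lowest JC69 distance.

X–Y: 14/33 differ, p = 0.424, d = 0.625.
X–Z: 13/33 differ, p = 0.394, d = 0.559.
Y–Z: 18/33 differ, p = 0.545, d = 0.974.
The smallest distance is between X and Z.

X and Z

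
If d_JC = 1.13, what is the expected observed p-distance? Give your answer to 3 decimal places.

0.584

p = (3/4)(1 − e^(−4d/3)) = 0.75 × (1 − e^(-1.506667)) = 0.75 × (1 − 0.221647) = 0.583765.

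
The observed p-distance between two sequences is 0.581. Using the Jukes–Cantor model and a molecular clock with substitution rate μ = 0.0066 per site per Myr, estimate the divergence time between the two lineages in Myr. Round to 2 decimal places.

84.67

d = −(3/4) ln(1 − 4p/3) = −0.75 ln(1 − 0.774667) = −0.75 ln(0.225333)
  = −0.75 × (-1.490176) = 1.117632 substitutions/site.
Under a molecular clock d = 2μt, so t = d/(2μ) = 1.117632 / (2 × 0.0066) = 84.67 Myr.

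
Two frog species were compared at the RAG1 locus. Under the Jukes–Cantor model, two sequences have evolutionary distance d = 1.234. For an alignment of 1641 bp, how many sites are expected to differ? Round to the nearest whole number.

Invert JC69: p = (3/4)(1 − e^(−4d/3)) = 0.75 × (1 − e^(-1.645333)) = 0.75 × (1 − 0.192948) = 0.605289.
Expected differing sites = pL ≈ 0.605289 × 1641 = 993.279249 ≈ 993.

993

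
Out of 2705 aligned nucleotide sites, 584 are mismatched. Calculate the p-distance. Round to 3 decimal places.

0.216

p = 584/2705 = 0.215896… ≈ 0.216 (to 3 d.p.).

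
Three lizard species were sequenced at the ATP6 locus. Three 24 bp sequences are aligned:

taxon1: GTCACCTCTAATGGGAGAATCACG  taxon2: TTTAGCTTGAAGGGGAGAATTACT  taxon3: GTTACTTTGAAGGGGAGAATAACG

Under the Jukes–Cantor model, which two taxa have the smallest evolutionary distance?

taxon1–taxon2: 8/24 differ, p = 0.333, d = 0.441.
taxon1–taxon3: 6/24 differ, p = 0.250, d = 0.304.
taxon2–taxon3: 5/24 differ, p = 0.208, d = 0.244.
The smallest distance is between taxon2 and taxon3.

taxon2 and taxon3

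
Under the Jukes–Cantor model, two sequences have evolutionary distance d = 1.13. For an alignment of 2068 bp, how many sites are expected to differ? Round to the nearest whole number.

Invert JC69: p = (3/4)(1 − e^(−4d/3)) = 0.75 × (1 − e^(-1.506667)) = 0.75 × (1 − 0.221647) = 0.583765.
Expected differing sites = pL ≈ 0.583765 × 2068 = 1207.22602 ≈ 1207.

1207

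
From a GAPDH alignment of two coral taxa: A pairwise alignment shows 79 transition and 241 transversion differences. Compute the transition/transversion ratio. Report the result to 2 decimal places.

0.33

R = 79/241 = 0.327800… ≈ 0.33 (to 2 d.p.).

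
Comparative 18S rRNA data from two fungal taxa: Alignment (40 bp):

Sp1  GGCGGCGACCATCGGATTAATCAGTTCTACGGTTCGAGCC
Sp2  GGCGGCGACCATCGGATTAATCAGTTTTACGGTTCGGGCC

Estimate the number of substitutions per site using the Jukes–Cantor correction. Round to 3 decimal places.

0.052

The sequences differ at 2 of 40 sites (27, 37), so p = 2/40 = 0.05.
d = −(3/4) ln(1 − 4p/3) = −0.75 ln(1 − 0.066667) = −0.75 ln(0.933333)
  = −0.75 × (-0.068993) = 0.051745 substitutions/site.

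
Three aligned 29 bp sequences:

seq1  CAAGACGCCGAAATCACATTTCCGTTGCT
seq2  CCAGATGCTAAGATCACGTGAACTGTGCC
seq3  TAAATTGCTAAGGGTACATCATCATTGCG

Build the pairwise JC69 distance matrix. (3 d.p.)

d(seq1,seq2) = 0.602, d(seq1,seq3) = 0.878, d(seq2,seq3) = 0.683

seq1–seq2: 12/29 sites differ → p ≈ 0.413793, d = −0.75 ln(1 − 0.551724) = 0.601760 ≈ 0.602.
seq1–seq3: 15/29 sites differ → p ≈ 0.517241, d = −0.75 ln(1 − 0.689655) = 0.877553 ≈ 0.878.
seq2–seq3: 13/29 sites differ → p ≈ 0.448276, d = −0.75 ln(1 − 0.597701) = 0.682920 ≈ 0.683.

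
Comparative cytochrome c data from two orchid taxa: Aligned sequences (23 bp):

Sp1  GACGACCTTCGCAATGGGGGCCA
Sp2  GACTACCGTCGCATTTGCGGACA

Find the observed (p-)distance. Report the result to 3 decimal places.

The sequences differ at 6 of 23 positions (sites 4, 8, 14, 16, 18, 21).
p = 6/23 = 0.260869… ≈ 0.261 (to 3 d.p.).

0.261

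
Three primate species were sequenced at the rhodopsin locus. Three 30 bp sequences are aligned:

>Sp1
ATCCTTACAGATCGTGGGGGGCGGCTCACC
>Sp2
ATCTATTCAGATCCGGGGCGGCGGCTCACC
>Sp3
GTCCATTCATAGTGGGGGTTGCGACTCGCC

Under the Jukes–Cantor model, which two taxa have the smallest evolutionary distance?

Sp1–Sp2: 6/30 differ, p = 0.200, d = 0.233.
Sp1–Sp3: 11/30 differ, p = 0.367, d = 0.503.
Sp2–Sp3: 10/30 differ, p = 0.333, d = 0.441.
The smallest distance is between Sp1 and Sp2.

Sp1 and Sp2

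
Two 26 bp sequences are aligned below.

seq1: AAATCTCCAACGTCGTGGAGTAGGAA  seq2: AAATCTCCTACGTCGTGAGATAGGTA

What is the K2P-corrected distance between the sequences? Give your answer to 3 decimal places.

0.226

Of 26 sites, 3 differences are transitions and 2 are transversions, so P = 3/26 ≈ 0.115385 and Q = 2/26 ≈ 0.076923.
Under the Kimura two-parameter model, d = −½ ln(1 − 2P − Q) − ¼ ln(1 − 2Q).
1 − 2P − Q = 0.692307, giving −½ ln(0.692307) = 0.183863.
1 − 2Q = 0.846154, giving −¼ ln(0.846154) = 0.041763.
d = 0.183863 + 0.041763 = 0.225626.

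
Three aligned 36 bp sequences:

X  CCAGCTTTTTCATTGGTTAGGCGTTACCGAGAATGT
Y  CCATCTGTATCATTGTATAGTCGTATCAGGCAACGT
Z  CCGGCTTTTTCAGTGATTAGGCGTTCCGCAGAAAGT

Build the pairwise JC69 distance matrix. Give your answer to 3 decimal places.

X–Y: 12/36 sites differ → p ≈ 0.333333, d = −0.75 ln(1 − 0.444444) = 0.440839 ≈ 0.441.
X–Z: 7/36 sites differ → p ≈ 0.194444, d = −0.75 ln(1 − 0.259259) = 0.225078 ≈ 0.225.
Y–Z: 15/36 sites differ → p ≈ 0.416667, d = −0.75 ln(1 − 0.555556) = 0.608198 ≈ 0.608.

d(X,Y) = 0.441, d(X,Z) = 0.225, d(Y,Z) = 0.608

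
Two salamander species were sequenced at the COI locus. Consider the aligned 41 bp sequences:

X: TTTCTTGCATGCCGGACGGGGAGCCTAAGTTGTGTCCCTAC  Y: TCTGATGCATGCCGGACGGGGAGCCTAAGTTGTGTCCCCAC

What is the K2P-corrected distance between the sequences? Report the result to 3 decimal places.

Of 41 sites, 2 differences are transitions and 2 are transversions, so P = 2/41 ≈ 0.04878 and Q = 2/41 ≈ 0.04878.
Under the Kimura two-parameter model, d = −½ ln(1 − 2P − Q) − ¼ ln(1 − 2Q).
1 − 2P − Q = 0.85366, giving −½ ln(0.85366) = 0.079111.
1 − 2Q = 0.90244, giving −¼ ln(0.90244) = 0.025663.
d = 0.079111 + 0.025663 = 0.104774.

0.105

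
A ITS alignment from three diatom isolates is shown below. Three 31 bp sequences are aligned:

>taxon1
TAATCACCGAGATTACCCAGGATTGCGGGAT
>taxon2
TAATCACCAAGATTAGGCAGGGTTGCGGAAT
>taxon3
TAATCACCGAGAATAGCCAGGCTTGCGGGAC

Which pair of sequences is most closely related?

taxon1–taxon2: 5/31 differ, p = 0.161, d = 0.182.
taxon1–taxon3: 4/31 differ, p = 0.129, d = 0.142.
taxon2–taxon3: 6/31 differ, p = 0.194, d = 0.224.
The smallest distance is between taxon1 and taxon3.

taxon1 and taxon3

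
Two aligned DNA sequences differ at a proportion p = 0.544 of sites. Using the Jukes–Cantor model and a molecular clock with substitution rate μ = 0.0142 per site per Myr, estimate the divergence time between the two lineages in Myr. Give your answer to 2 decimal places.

34.12

d = −(3/4) ln(1 − 4p/3) = −0.75 ln(1 − 0.725333) = −0.75 ln(0.274667)
  = −0.75 × (-1.292196) = 0.969147 substitutions/site.
Under a molecular clock d = 2μt, so t = d/(2μ) = 0.969147 / (2 × 0.0142) = 34.12 Myr.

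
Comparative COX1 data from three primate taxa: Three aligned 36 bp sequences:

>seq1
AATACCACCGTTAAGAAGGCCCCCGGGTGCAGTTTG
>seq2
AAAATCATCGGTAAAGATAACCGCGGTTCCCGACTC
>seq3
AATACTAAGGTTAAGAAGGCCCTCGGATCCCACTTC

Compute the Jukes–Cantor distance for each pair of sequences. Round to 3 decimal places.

seq1–seq2: 16/36 sites differ → p ≈ 0.444444, d = −0.75 ln(1 − 0.592592) = 0.673455 ≈ 0.673.
seq1–seq3: 10/36 sites differ → p ≈ 0.277778, d = −0.75 ln(1 − 0.370371) = 0.346968 ≈ 0.347.
seq2–seq3: 16/36 sites differ → p ≈ 0.444444, d = −0.75 ln(1 − 0.592592) = 0.673455 ≈ 0.673.

d(seq1,seq2) = 0.673, d(seq1,seq3) = 0.347, d(seq2,seq3) = 0.673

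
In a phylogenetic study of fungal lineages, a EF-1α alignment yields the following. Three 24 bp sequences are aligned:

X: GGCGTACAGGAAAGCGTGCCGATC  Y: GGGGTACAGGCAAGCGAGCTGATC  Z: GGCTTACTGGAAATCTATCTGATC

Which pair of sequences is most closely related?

X and Y

X–Y: 4/24 differ, p = 0.167, d = 0.188.
X–Z: 7/24 differ, p = 0.292, d = 0.369.
Y–Z: 7/24 differ, p = 0.292, d = 0.369.
The smallest distance is between X and Y.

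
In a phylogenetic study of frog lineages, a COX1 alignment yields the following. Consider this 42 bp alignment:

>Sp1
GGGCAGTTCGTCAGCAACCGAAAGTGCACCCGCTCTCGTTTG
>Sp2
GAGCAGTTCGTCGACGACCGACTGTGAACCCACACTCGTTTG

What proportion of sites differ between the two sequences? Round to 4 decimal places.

0.2143

The sequences differ at 9 of 42 positions (sites 2, 13, 14, 16, 22, 23, 27, 32, 34).
p = 9/42 = 0.214285… ≈ 0.2143 (to 4 d.p.).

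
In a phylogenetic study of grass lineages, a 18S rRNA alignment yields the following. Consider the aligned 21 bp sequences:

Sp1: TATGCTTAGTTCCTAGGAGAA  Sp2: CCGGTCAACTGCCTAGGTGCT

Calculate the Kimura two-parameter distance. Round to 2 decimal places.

Of 21 sites, 3 differences are transitions and 8 are transversions, so P = 3/21 ≈ 0.142857 and Q = 8/21 ≈ 0.380952.
Under the Kimura two-parameter model, d = −½ ln(1 − 2P − Q) − ¼ ln(1 − 2Q).
1 − 2P − Q = 0.333334, giving −½ ln(0.333334) = 0.549305.
1 − 2Q = 0.238096, giving −¼ ln(0.238096) = 0.358770.
d = 0.549305 + 0.358770 = 0.908075.

0.91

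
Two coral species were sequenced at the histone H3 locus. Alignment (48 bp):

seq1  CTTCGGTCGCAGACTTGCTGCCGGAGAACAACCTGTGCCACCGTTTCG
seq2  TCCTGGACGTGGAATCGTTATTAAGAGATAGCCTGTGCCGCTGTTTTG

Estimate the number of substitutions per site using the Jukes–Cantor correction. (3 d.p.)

0.764

The sequences differ at 23 of 48 sites, so p = 23/48 ≈ 0.479167.
d = −(3/4) ln(1 − 4p/3) = −0.75 ln(1 − 0.638889) = −0.75 ln(0.361111)
  = −0.75 × (-1.018570) = 0.763928 substitutions/site.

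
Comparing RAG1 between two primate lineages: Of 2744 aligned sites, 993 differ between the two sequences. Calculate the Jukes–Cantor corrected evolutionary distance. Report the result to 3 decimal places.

0.494

p = 993/2744 ≈ 0.36188.
d = −(3/4) ln(1 − 4p/3) = −0.75 ln(1 − 0.482507) = −0.75 ln(0.517493)
  = −0.75 × (-0.658759) = 0.494069 substitutions/site.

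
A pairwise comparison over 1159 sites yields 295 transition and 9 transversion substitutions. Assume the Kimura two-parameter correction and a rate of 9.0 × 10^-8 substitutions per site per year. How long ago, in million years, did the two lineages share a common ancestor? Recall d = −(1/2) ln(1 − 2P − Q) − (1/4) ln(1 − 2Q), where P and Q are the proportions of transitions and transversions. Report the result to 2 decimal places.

P = 295/1159 ≈ 0.25453 and Q = 9/1159 ≈ 0.007765.
Under the Kimura two-parameter model, d = −½ ln(1 − 2P − Q) − ¼ ln(1 − 2Q).
1 − 2P − Q = 0.483175, giving −½ ln(0.483175) = 0.363688.
1 − 2Q = 0.98447, giving −¼ ln(0.98447) = 0.003913.
d = 0.363688 + 0.003913 = 0.367601.
Under a molecular clock d = 2μt, so t = d/(2μ) = 0.367601 / (2 × 9.0 × 10^-8) = 2.04 million years.

2.04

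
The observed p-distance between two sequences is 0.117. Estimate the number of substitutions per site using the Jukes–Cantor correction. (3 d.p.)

d = −(3/4) ln(1 − 4p/3) = −0.75 ln(1 − 0.156) = −0.75 ln(0.844)
  = −0.75 × (-0.169603) = 0.127202 substitutions/site.

0.127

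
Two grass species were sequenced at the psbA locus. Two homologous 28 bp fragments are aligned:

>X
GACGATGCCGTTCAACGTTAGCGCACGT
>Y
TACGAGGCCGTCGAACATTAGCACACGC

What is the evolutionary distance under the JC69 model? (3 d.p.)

0.304

The sequences differ at 7 of 28 sites (1, 6, 12, 13, 17, 23, 28), so p = 7/28 = 0.25.
d = −(3/4) ln(1 − 4p/3) = −0.75 ln(1 − 0.333333) = −0.75 ln(0.666667)
  = −0.75 × (-0.405465) = 0.304099 substitutions/site.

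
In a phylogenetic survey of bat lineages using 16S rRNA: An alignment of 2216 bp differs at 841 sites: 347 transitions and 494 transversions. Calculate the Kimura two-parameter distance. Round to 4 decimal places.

0.5316

P = 347/2216 ≈ 0.156588 and Q = 494/2216 ≈ 0.222924.
Under the Kimura two-parameter model, d = −½ ln(1 − 2P − Q) − ¼ ln(1 − 2Q).
1 − 2P − Q = 0.4639, giving −½ ln(0.4639) = 0.384043.
1 − 2Q = 0.554152, giving −¼ ln(0.554152) = 0.147579.
d = 0.384043 + 0.147579 = 0.531622.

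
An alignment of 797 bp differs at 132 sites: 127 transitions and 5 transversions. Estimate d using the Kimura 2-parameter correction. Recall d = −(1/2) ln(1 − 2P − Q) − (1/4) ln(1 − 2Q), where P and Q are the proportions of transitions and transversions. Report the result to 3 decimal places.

0.200

P = 127/797 ≈ 0.159348 and Q = 5/797 ≈ 0.006274.
Under the Kimura two-parameter model, d = −½ ln(1 − 2P − Q) − ¼ ln(1 − 2Q).
1 − 2P − Q = 0.67503, giving −½ ln(0.67503) = 0.196499.
1 − 2Q = 0.987452, giving −¼ ln(0.987452) = 0.003157.
d = 0.196499 + 0.003157 = 0.199656.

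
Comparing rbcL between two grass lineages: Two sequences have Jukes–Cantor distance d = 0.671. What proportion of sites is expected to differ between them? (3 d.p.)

0.443

p = (3/4)(1 − e^(−4d/3)) = 0.75 × (1 − e^(-0.894667)) = 0.75 × (1 − 0.408744) = 0.443442.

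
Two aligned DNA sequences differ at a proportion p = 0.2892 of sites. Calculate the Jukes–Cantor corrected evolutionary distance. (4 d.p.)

0.3653

d = −(3/4) ln(1 − 4p/3) = −0.75 ln(1 − 0.3856) = −0.75 ln(0.6144)
  = −0.75 × (-0.487109) = 0.365332 substitutions/site.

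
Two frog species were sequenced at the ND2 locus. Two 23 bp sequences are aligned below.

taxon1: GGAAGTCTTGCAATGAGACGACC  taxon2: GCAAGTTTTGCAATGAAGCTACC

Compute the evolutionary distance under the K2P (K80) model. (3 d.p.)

0.261

Of 23 sites, 3 differences are transitions and 2 are transversions, so P = 3/23 ≈ 0.130435 and Q = 2/23 ≈ 0.086957.
Under the Kimura two-parameter model, d = −½ ln(1 − 2P − Q) − ¼ ln(1 − 2Q).
1 − 2P − Q = 0.652173, giving −½ ln(0.652173) = 0.213723.
1 − 2Q = 0.826086, giving −¼ ln(0.826086) = 0.047764.
d = 0.213723 + 0.047764 = 0.261487.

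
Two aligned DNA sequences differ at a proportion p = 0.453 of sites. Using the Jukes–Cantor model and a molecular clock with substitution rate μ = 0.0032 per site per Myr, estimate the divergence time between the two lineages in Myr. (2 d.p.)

108.56

d = −(3/4) ln(1 − 4p/3) = −0.75 ln(1 − 0.604) = −0.75 ln(0.396)
  = −0.75 × (-0.926341) = 0.694756 substitutions/site.
Under a molecular clock d = 2μt, so t = d/(2μ) = 0.694756 / (2 × 0.0032) = 108.56 Myr.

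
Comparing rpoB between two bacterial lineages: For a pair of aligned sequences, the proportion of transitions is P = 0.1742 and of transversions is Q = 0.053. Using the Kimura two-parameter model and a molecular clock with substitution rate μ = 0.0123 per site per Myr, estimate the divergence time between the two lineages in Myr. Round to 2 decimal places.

11.57

Under the Kimura two-parameter model, d = −½ ln(1 − 2P − Q) − ¼ ln(1 − 2Q).
1 − 2P − Q = 0.5986, giving −½ ln(0.5986) = 0.256581.
1 − 2Q = 0.894, giving −¼ ln(0.894) = 0.028012.
d = 0.256581 + 0.028012 = 0.284593.
Under a molecular clock d = 2μt, so t = d/(2μ) = 0.284593 / (2 × 0.0123) = 11.57 Myr.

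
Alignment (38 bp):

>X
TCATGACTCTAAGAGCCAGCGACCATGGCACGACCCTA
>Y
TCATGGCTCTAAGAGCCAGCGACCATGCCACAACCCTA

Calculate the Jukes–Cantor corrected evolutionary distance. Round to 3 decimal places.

0.083

The sequences differ at 3 of 38 sites (6, 28, 32), so p = 3/38 ≈ 0.078947.
d = −(3/4) ln(1 − 4p/3) = −0.75 ln(1 − 0.105263) = −0.75 ln(0.894737)
  = −0.75 × (-0.111225) = 0.083419 substitutions/site.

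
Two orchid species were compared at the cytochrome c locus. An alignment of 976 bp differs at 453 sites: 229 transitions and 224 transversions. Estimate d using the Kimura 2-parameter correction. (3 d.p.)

P = 229/976 ≈ 0.234631 and Q = 224/976 ≈ 0.229508.
Under the Kimura two-parameter model, d = −½ ln(1 − 2P − Q) − ¼ ln(1 − 2Q).
1 − 2P − Q = 0.30123, giving −½ ln(0.30123) = 0.599941.
1 − 2Q = 0.540984, giving −¼ ln(0.540984) = 0.153591.
d = 0.599941 + 0.153591 = 0.753532.

0.754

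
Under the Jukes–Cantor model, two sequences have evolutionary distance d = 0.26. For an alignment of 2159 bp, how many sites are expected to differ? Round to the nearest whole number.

474

Invert JC69: p = (3/4)(1 − e^(−4d/3)) = 0.75 × (1 − e^(-0.346667)) = 0.75 × (1 − 0.707041) = 0.219719.
Expected differing sites = pL ≈ 0.219719 × 2159 = 474.373321 ≈ 474.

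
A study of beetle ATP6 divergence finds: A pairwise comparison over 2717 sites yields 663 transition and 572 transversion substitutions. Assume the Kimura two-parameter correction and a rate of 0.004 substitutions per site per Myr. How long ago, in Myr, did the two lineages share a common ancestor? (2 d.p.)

P = 663/2717 ≈ 0.244019 and Q = 572/2717 ≈ 0.210526.
Under the Kimura two-parameter model, d = −½ ln(1 − 2P − Q) − ¼ ln(1 − 2Q).
1 − 2P − Q = 0.301436, giving −½ ln(0.301436) = 0.599599.
1 − 2Q = 0.578948, giving −¼ ln(0.578948) = 0.136636.
d = 0.599599 + 0.136636 = 0.736235.
Under a molecular clock d = 2μt, so t = d/(2μ) = 0.736235 / (2 × 0.004) = 92.03 Myr.

92.03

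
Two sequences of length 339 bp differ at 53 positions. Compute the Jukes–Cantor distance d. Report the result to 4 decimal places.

p = 53/339 ≈ 0.156342.
d = −(3/4) ln(1 − 4p/3) = −0.75 ln(1 − 0.208456) = −0.75 ln(0.791544)
  = −0.75 × (-0.233770) = 0.175328 substitutions/site.

0.1753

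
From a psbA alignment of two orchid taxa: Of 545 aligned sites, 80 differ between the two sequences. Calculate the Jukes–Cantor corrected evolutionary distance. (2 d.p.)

0.16

p = 80/545 ≈ 0.146789.
d = −(3/4) ln(1 − 4p/3) = −0.75 ln(1 − 0.195719) = −0.75 ln(0.804281)
  = −0.75 × (-0.217807) = 0.163355 substitutions/site.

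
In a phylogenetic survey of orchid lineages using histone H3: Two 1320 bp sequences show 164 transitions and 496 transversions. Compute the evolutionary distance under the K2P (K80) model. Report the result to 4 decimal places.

0.8375

P = 164/1320 ≈ 0.124242 and Q = 496/1320 ≈ 0.375758.
Under the Kimura two-parameter model, d = −½ ln(1 − 2P − Q) − ¼ ln(1 − 2Q).
1 − 2P − Q = 0.375758, giving −½ ln(0.375758) = 0.489405.
1 − 2Q = 0.248484, giving −¼ ln(0.248484) = 0.348094.
d = 0.489405 + 0.348094 = 0.837499.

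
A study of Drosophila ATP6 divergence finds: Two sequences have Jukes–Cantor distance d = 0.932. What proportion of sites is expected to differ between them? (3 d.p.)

p = (3/4)(1 − e^(−4d/3)) = 0.75 × (1 − e^(-1.242667)) = 0.75 × (1 − 0.288613) = 0.533540.

0.534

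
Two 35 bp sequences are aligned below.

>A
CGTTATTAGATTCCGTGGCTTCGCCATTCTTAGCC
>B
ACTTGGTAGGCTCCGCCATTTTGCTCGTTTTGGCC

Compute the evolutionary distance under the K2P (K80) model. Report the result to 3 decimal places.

0.784

Of 35 sites, 10 differences are transitions and 6 are transversions, so P = 10/35 ≈ 0.285714 and Q = 6/35 ≈ 0.171429.
Under the Kimura two-parameter model, d = −½ ln(1 − 2P − Q) − ¼ ln(1 − 2Q).
1 − 2P − Q = 0.257143, giving −½ ln(0.257143) = 0.679061.
1 − 2Q = 0.657142, giving −¼ ln(0.657142) = 0.104964.
d = 0.679061 + 0.104964 = 0.784025.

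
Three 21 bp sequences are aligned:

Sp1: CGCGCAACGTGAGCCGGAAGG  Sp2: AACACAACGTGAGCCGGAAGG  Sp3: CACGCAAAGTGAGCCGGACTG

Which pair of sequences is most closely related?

Sp1–Sp2: 3/21 differ, p = 0.143, d = 0.158.
Sp1–Sp3: 4/21 differ, p = 0.190, d = 0.220.
Sp2–Sp3: 5/21 differ, p = 0.238, d = 0.286.
The smallest distance is between Sp1 and Sp2.

Sp1 and Sp2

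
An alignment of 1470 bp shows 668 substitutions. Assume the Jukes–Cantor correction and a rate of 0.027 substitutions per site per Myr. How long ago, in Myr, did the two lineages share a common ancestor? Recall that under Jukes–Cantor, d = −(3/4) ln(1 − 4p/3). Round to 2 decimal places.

12.93

p = 668/1470 ≈ 0.454422.
d = −(3/4) ln(1 − 4p/3) = −0.75 ln(1 − 0.605896) = −0.75 ln(0.394104)
  = −0.75 × (-0.931140) = 0.698355 substitutions/site.
Under a molecular clock d = 2μt, so t = d/(2μ) = 0.698355 / (2 × 0.027) = 12.93 Myr.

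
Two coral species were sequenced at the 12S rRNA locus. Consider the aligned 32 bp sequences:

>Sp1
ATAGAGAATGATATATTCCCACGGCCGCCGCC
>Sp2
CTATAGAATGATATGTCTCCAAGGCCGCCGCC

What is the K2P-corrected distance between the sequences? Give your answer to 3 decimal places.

Of 32 sites, 3 differences are transitions and 3 are transversions, so P = 3/32 = 0.09375 and Q = 3/32 = 0.09375.
Under the Kimura two-parameter model, d = −½ ln(1 − 2P − Q) − ¼ ln(1 − 2Q).
1 − 2P − Q = 0.71875, giving −½ ln(0.71875) = 0.165121.
1 − 2Q = 0.8125, giving −¼ ln(0.8125) = 0.051910.
d = 0.165121 + 0.051910 = 0.217031.

0.217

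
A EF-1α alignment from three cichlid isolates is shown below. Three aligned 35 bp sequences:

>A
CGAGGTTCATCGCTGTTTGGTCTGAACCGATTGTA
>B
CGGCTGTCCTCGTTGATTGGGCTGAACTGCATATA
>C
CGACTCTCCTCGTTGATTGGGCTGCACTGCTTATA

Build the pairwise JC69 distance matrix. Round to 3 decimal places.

A–B: 12/35 sites differ → p ≈ 0.342857, d = −0.75 ln(1 − 0.457143) = 0.458182 ≈ 0.458.
A–C: 11/35 sites differ → p ≈ 0.314286, d = −0.75 ln(1 − 0.419048) = 0.407315 ≈ 0.407.
B–C: 4/35 sites differ → p ≈ 0.114286, d = −0.75 ln(1 − 0.152381) = 0.123993 ≈ 0.124.

d(A,B) = 0.458, d(A,C) = 0.407, d(B,C) = 0.124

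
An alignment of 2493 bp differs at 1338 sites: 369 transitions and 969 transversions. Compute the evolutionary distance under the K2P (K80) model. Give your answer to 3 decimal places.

0.953

P = 369/2493 ≈ 0.148014 and Q = 969/2493 ≈ 0.388688.
Under the Kimura two-parameter model, d = −½ ln(1 − 2P − Q) − ¼ ln(1 − 2Q).
1 − 2P − Q = 0.315284, giving −½ ln(0.315284) = 0.577141.
1 − 2Q = 0.222624, giving −¼ ln(0.222624) = 0.375568.
d = 0.577141 + 0.375568 = 0.952709.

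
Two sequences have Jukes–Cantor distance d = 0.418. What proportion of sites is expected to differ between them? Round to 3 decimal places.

0.320

p = (3/4)(1 − e^(−4d/3)) = 0.75 × (1 − e^(-0.557333)) = 0.75 × (1 − 0.572735) = 0.320449.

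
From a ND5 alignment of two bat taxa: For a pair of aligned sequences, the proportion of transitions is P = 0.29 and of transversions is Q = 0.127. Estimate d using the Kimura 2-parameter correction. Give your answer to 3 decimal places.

0.687

Under the Kimura two-parameter model, d = −½ ln(1 − 2P − Q) − ¼ ln(1 − 2Q).
1 − 2P − Q = 0.293, giving −½ ln(0.293) = 0.613791.
1 − 2Q = 0.746, giving −¼ ln(0.746) = 0.073257.
d = 0.613791 + 0.073257 = 0.687048.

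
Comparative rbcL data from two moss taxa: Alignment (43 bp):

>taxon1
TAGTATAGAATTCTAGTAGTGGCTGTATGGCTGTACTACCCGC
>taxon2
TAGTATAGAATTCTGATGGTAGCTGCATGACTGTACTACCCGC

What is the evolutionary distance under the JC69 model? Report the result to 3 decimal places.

The sequences differ at 6 of 43 sites (15, 16, 18, 21, 26, 30), so p = 6/43 ≈ 0.139535.
d = −(3/4) ln(1 − 4p/3) = −0.75 ln(1 − 0.186047) = −0.75 ln(0.813953)
  = −0.75 × (-0.205853) = 0.154390 substitutions/site.

0.154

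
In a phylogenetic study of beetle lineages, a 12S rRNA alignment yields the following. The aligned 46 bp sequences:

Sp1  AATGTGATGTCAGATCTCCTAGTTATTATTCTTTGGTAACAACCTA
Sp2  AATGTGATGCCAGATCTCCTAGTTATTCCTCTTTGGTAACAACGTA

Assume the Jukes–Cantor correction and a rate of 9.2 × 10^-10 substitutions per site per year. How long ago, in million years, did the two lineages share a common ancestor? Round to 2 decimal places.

50.23

The sequences differ at 4 of 46 sites (10, 28, 29, 44), so p = 4/46 ≈ 0.086957.
d = −(3/4) ln(1 − 4p/3) = −0.75 ln(1 − 0.115943) = −0.75 ln(0.884057)
  = −0.75 × (-0.123234) = 0.092426 substitutions/site.
Under a molecular clock d = 2μt, so t = d/(2μ) = 0.092426 / (2 × 9.2 × 10^-10) = 50.23 million years.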